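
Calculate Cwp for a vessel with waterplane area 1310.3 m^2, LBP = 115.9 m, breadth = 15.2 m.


Formula: Cwp = Aw / (L * B)
Step 1 — L * B = 115.9 * 15.2 = 1761.68 m^2
Step 2 — Cwp = 1310.3 / 1761.68 ≈ 0.74378 (5 s.f.)

0.74378


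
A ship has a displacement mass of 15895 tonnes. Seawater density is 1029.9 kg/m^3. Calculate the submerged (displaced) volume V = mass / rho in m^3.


Formula: V = mass / rho
Step 1 — convert tonnes to kg: 15895 t * 1000 = 15895000 kg
Step 2 — V = 15895000 / 1029.9 ≈ 15434 m^3 (5 s.f.)

15434 m^3


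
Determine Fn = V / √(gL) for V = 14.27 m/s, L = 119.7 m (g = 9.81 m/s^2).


Formula: Fn = V / sqrt(g * L)
Step 1 — g * L = 9.81 * 119.7 = 1174.257
Step 2 — sqrt(g * L) = sqrt(1174.257) = 34.267434
Step 3 — Fn = 14.27 / 34.267434 ≈ 0.41643 (5 s.f.)

0.41643


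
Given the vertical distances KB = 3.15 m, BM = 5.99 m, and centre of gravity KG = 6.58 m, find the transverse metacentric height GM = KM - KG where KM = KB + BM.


Formula: GM = KB + BM - KG
Step 1 — KM = KB + BM = 3.15 + 5.99 = 9.14 m
Step 2 — GM = KM - KG = 9.14 - 6.58 = 2.56 m

2.56 m


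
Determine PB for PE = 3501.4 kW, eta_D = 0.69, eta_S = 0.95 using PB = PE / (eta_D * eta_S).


Formula: PB = PE / (eta_D * eta_S)
Step 1 — combined efficiency = eta_D * eta_S = 0.69 * 0.95 = 0.6555
Step 2 — PB = 3501.4 / 0.6555 ≈ 5341.6 kW (5 s.f.)

5341.6 kW


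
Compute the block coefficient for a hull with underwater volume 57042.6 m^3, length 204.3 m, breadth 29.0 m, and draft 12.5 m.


Formula: Cb = V / (L * B * T)
Step 1 — L * B * T = 204.3 * 29.0 * 12.5 = 74058.75 m^3
Step 2 — Cb = 57042.6 / 74058.75 ≈ 0.77023 (5 s.f.)

0.77023


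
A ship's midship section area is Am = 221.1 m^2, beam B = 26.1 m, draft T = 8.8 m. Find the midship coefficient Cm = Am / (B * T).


Formula: Cm = Am / (B * T)
Step 1 — B * T = 26.1 * 8.8 = 229.68 m^2
Step 2 — Cm = 221.1 / 229.68 ≈ 0.96264 (5 s.f.)

0.96264


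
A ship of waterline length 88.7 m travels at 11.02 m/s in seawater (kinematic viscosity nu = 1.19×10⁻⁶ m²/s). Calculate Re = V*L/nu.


Formula: Re = V * L / nu
Step 1 — V * L = 11.02 * 88.7 = 977.474 m^2/s
Step 2 — Re = 977.474 / 1.19e-6 = 8.21e+08

8.21e+08


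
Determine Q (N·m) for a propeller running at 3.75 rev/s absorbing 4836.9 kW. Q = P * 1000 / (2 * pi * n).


Formula: Q = P_W / (2 * pi * n)
Step 1 — P_W = 4836.9 kW * 1000 = 4836900.0 W
Step 2 — 2 * pi * n = 2 * pi * 3.75 = 23.561945
Step 3 — Q = 4836900.0 / 23.561945 ≈ 205280 N·m (5 s.f.)

205280 N·m


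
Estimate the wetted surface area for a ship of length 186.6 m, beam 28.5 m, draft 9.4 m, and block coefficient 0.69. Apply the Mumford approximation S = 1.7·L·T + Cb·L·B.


Formula: S = 1.7*L*T + V/T with V = Cb*L*B*T, i.e. S = L * (1.7*T + Cb*B)
Step 1 — 1.7*T = 1.7 * 9.4 = 15.98 m
Step 2 — Cb*B = 0.69 * 28.5 = 19.665 m
Step 3 — 1.7*T + Cb*B = 15.98 + 19.665 = 35.645 m
Step 4 — S = 186.6 * 35.645 ≈ 6651.4 m^2 (5 s.f.)

6651.4 m^2


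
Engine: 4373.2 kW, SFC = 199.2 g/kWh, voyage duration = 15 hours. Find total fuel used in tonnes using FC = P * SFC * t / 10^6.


Formula: FC (tonnes) = P * SFC * t / 1,000,000
Step 1 — P * SFC * t = 4373.2 * 199.2 * 15 = 13067121.6 g
Step 2 — FC (tonnes) = 13067121.6 / 1,000,000 ≈ 13.067 tonnes (5 s.f.)

13.067 tonnes


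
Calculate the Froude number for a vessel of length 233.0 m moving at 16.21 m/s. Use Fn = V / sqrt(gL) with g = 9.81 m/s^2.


Formula: Fn = V / sqrt(g * L)
Step 1 — g * L = 9.81 * 233.0 = 2285.73
Step 2 — sqrt(g * L) = sqrt(2285.73) = 47.809309
Step 3 — Fn = 16.21 / 47.809309 ≈ 0.33906 (5 s.f.)

0.33906


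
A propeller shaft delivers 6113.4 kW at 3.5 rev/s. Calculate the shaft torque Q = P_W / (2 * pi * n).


Formula: Q = P_W / (2 * pi * n)
Step 1 — P_W = 6113.4 kW * 1000 = 6113400.0 W
Step 2 — 2 * pi * n = 2 * pi * 3.5 = 21.991149
Step 3 — Q = 6113400.0 / 21.991149 ≈ 277990 N·m (5 s.f.)

277990 N·m


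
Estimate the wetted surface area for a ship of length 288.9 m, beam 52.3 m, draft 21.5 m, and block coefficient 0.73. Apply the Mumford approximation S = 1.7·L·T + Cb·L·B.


Formula: S = 1.7*L*T + V/T with V = Cb*L*B*T, i.e. S = L * (1.7*T + Cb*B)
Step 1 — 1.7*T = 1.7 * 21.5 = 36.55 m
Step 2 — Cb*B = 0.73 * 52.3 = 38.179 m
Step 3 — 1.7*T + Cb*B = 36.55 + 38.179 = 74.729 m
Step 4 — S = 288.9 * 74.729 ≈ 21589 m^2 (5 s.f.)

21589 m^2


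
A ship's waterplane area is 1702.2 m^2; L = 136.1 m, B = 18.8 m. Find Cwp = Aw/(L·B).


Formula: Cwp = Aw / (L * B)
Step 1 — L * B = 136.1 * 18.8 = 2558.68 m^2
Step 2 — Cwp = 1702.2 / 2558.68 ≈ 0.66526 (5 s.f.)

0.66526


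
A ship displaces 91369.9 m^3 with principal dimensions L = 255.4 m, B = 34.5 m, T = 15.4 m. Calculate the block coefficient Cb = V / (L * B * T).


Formula: Cb = V / (L * B * T)
Step 1 — L * B * T = 255.4 * 34.5 * 15.4 = 135694.02 m^3
Step 2 — Cb = 91369.9 / 135694.02 ≈ 0.67335 (5 s.f.)

0.67335


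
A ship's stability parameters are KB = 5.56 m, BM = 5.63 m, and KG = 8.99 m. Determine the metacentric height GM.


Formula: GM = KB + BM - KG
Step 1 — KM = KB + BM = 5.56 + 5.63 = 11.19 m
Step 2 — GM = KM - KG = 11.19 - 8.99 = 2.2 m

2.2 m


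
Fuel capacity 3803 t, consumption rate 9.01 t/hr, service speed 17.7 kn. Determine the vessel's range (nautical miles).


Formula: endurance = fuel / rate; range = endurance * speed
Step 1 — endurance = 3803 / 9.01 = 422.0866 hours
Step 2 — range = 422.0866 * 17.7 ≈ 7470.9 nautical miles (5 s.f.)

7470.9 NM


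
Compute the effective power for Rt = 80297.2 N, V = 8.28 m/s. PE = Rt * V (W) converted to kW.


Formula: PE = Rt * V / 1000 (kW)
Step 1 — PE (W) = 80297.2 * 8.28 = 664860.816 W
Step 2 — PE (kW) = 664860.816 / 1000 ≈ 664.86 kW (5 s.f.)

664.86 kW


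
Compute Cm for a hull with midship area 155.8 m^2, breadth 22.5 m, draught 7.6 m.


Formula: Cm = Am / (B * T)
Step 1 — B * T = 22.5 * 7.6 = 171.0 m^2
Step 2 — Cm = 155.8 / 171.0 ≈ 0.91111 (5 s.f.)

0.91111


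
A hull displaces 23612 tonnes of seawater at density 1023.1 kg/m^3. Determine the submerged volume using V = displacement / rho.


Formula: V = mass / rho
Step 1 — convert tonnes to kg: 23612 t * 1000 = 23612000 kg
Step 2 — V = 23612000 / 1023.1 ≈ 23079 m^3 (5 s.f.)

23079 m^3


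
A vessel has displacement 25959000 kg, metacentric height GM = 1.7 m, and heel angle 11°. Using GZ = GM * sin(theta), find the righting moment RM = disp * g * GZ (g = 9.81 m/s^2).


Formula: GZ = GM * sin(theta); RM = disp * g * GZ
Step 1 — GZ = 1.7 * sin(11°) = 1.7 * 0.190809 = 0.324375 m
Step 2 — RM = 25959000 * 9.81 * 0.324375 ≈ 82605000 N·m (5 s.f.)

82605000 N·m


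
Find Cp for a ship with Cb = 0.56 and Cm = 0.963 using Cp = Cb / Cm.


Formula: Cp = Cb / Cm
Substituting: Cp = 0.56 / 0.963
Result: Cp ≈ 0.58152 (5 s.f.)

0.58152


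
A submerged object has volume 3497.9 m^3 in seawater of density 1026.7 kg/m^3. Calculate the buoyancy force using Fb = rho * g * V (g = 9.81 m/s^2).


Formula: Fb = rho * g * V
Substituting: Fb = 1026.7 * 9.81 * 3497.9
Intermediate: 1026.7 * 9.81 = 10071.927
Result: Fb = 10071.927 * 3497.9 ≈ 35231000 N (5 s.f.)

35231000 N


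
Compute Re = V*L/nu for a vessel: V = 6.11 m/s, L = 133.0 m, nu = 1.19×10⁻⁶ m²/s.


Formula: Re = V * L / nu
Step 1 — V * L = 6.11 * 133.0 = 812.63 m^2/s
Step 2 — Re = 812.63 / 1.19e-6 = 6.83e+08

6.83e+08


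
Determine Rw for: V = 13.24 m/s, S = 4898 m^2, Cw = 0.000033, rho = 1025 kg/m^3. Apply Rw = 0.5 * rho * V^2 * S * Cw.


Formula: Rw = 0.5 * rho * V^2 * S * Cw
Step 1 — V^2 = 13.24^2 = 175.2976
Step 2 — 0.5 * rho * V^2 = 0.5 * 1025 * 175.2976 = 89840.02
Step 3 — Rw = 89840.02 * 4898 * 0.000033 ≈ 14521 N (5 s.f.)

14521 N


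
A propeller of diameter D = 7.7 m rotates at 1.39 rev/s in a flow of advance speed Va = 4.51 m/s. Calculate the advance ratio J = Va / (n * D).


Formula: J = Va / (n * D)
Step 1 — n * D = 1.39 * 7.7 = 10.703
Step 2 — J = 4.51 / 10.703 ≈ 0.42138 (5 s.f.)

0.42138


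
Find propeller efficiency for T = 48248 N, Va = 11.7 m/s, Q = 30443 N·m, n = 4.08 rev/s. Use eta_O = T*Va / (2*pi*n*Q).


Formula: eta = T * Va / (2 * pi * n * Q)
Step 1 — numerator = T * Va = 48248 * 11.7 = 564501.6
Step 2 — 2 * pi * n = 2 * pi * 4.08 = 25.635396
Step 3 — denominator = 25.635396 * 30443 = 780418.36
Step 4 — eta = 564501.6 / 780418.36 ≈ 0.72333 (5 s.f.)

0.72333


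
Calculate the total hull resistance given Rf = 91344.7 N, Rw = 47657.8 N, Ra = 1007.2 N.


Formula: Rt = Rf + Rw + Ra
Substituting: Rt = 91344.7 + 47657.8 + 1007.2
Result: Rt = 140009.7 N

140009.7 N


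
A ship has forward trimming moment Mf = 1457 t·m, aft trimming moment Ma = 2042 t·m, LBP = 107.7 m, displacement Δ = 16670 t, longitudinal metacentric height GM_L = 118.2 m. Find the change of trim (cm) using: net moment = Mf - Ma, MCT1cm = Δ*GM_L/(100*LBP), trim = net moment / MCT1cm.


Formula: net trimming moment = Mf - Ma; MCT1cm = Δ*GM_L/(100*LBP); trim = net moment / MCT1cm
Step 1 — net trimming moment = 1457 - 2042 = -585 t·m
Step 2 — MCT1cm = 16670 * 118.2 / (100 * 107.7) = 182.9521 t·m/cm
Step 3 — trim = -585 / 182.9521 ≈ -3.1976 cm (5 s.f.)

-3.1976 cm


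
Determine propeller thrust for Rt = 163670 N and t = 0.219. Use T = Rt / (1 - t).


Formula: T = Rt / (1 - t)
Step 1 — (1 - t) = 1 - 0.219 = 0.781
Step 2 — T = 163670 / 0.781 ≈ 209560 N (5 s.f.)

209560 N


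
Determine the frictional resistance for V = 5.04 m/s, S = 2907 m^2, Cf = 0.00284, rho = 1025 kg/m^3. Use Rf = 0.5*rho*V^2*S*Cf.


Formula: Rf = 0.5 * rho * V^2 * S * Cf
Step 1 — V^2 = 5.04^2 = 25.4016
Step 2 — 0.5 * rho * V^2 = 0.5 * 1025 * 25.4016 = 13018.32
Step 3 — Rf = 13018.32 * 2907 * 0.00284 ≈ 107480 N (5 s.f.)

107480 N


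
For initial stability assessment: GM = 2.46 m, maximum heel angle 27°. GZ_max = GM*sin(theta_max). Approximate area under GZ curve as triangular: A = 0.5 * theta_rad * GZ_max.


Formula: GZ_max = GM * sin(theta); Area = 0.5 * theta_rad * GZ_max
Step 1 — GZ_max = 2.46 * sin(27°) = 2.46 * 0.45399 = 1.116815 m
Step 2 — theta_rad = 27 * pi/180 = 0.471239 rad
Step 3 — Area = 0.5 * 0.471239 * 1.116815 ≈ 0.26314 m·rad (5 s.f.)

0.26314 m·rad


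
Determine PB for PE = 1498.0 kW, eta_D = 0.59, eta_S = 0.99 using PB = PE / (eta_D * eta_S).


Formula: PB = PE / (eta_D * eta_S)
Step 1 — combined efficiency = eta_D * eta_S = 0.59 * 0.99 = 0.5841
Step 2 — PB = 1498.0 / 0.5841 ≈ 2564.6 kW (5 s.f.)

2564.6 kW


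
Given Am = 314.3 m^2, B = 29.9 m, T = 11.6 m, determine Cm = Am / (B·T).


Formula: Cm = Am / (B * T)
Step 1 — B * T = 29.9 * 11.6 = 346.84 m^2
Step 2 — Cm = 314.3 / 346.84 ≈ 0.90618 (5 s.f.)

0.90618


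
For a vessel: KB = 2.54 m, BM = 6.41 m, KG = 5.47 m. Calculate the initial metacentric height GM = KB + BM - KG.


Formula: GM = KB + BM - KG
Step 1 — KM = KB + BM = 2.54 + 6.41 = 8.95 m
Step 2 — GM = KM - KG = 8.95 - 5.47 = 3.48 m

3.48 m


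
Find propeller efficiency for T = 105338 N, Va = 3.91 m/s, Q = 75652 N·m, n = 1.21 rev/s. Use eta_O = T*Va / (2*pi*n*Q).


Formula: eta = T * Va / (2 * pi * n * Q)
Step 1 — numerator = T * Va = 105338 * 3.91 = 411871.58
Step 2 — 2 * pi * n = 2 * pi * 1.21 = 7.602654
Step 3 — denominator = 7.602654 * 75652 = 575155.98
Step 4 — eta = 411871.58 / 575155.98 ≈ 0.71610 (5 s.f.)

0.71610


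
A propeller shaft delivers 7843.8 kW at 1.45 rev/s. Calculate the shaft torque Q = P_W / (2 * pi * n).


Formula: Q = P_W / (2 * pi * n)
Step 1 — P_W = 7843.8 kW * 1000 = 7843800.0 W
Step 2 — 2 * pi * n = 2 * pi * 1.45 = 9.110619
Step 3 — Q = 7843800.0 / 9.110619 ≈ 860950 N·m (5 s.f.)

860950 N·m


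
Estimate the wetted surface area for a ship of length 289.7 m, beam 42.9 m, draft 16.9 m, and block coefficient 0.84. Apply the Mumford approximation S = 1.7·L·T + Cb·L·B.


Formula: S = 1.7*L*T + V/T with V = Cb*L*B*T, i.e. S = L * (1.7*T + Cb*B)
Step 1 — 1.7*T = 1.7 * 16.9 = 28.73 m
Step 2 — Cb*B = 0.84 * 42.9 = 36.036 m
Step 3 — 1.7*T + Cb*B = 28.73 + 36.036 = 64.766 m
Step 4 — S = 289.7 * 64.766 ≈ 18763 m^2 (5 s.f.)

18763 m^2


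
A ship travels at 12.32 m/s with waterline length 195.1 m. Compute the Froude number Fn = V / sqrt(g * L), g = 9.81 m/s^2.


Formula: Fn = V / sqrt(g * L)
Step 1 — g * L = 9.81 * 195.1 = 1913.931
Step 2 — sqrt(g * L) = sqrt(1913.931) = 43.748497
Step 3 — Fn = 12.32 / 43.748497 ≈ 0.28161 (5 s.f.)

0.28161


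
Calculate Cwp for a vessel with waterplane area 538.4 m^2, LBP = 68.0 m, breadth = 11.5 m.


Formula: Cwp = Aw / (L * B)
Step 1 — L * B = 68.0 * 11.5 = 782.0 m^2
Step 2 — Cwp = 538.4 / 782.0 ≈ 0.68849 (5 s.f.)

0.68849


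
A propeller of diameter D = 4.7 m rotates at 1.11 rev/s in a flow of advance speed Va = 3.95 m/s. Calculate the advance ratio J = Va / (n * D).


Formula: J = Va / (n * D)
Step 1 — n * D = 1.11 * 4.7 = 5.217
Step 2 — J = 3.95 / 5.217 ≈ 0.75714 (5 s.f.)

0.75714


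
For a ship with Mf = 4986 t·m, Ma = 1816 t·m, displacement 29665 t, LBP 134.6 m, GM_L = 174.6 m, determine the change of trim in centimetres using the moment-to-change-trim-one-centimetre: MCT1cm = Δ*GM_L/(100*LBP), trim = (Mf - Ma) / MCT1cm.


Formula: net trimming moment = Mf - Ma; MCT1cm = Δ*GM_L/(100*LBP); trim = net moment / MCT1cm
Step 1 — net trimming moment = 4986 - 1816 = 3170 t·m
Step 2 — MCT1cm = 29665 * 174.6 / (100 * 134.6) = 384.8075 t·m/cm
Step 3 — trim = 3170 / 384.8075 ≈ 8.2379 cm (5 s.f.)

8.2379 cm


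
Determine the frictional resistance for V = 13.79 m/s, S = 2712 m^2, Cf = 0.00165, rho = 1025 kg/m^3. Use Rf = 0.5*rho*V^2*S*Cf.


Formula: Rf = 0.5 * rho * V^2 * S * Cf
Step 1 — V^2 = 13.79^2 = 190.1641
Step 2 — 0.5 * rho * V^2 = 0.5 * 1025 * 190.1641 = 97459.10125
Step 3 — Rf = 97459.10125 * 2712 * 0.00165 ≈ 436110 N (5 s.f.)

436110 N


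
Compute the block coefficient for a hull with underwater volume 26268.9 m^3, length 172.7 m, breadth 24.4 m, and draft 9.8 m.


Formula: Cb = V / (L * B * T)
Step 1 — L * B * T = 172.7 * 24.4 * 9.8 = 41296.024 m^3
Step 2 — Cb = 26268.9 / 41296.024 ≈ 0.63611 (5 s.f.)

0.63611


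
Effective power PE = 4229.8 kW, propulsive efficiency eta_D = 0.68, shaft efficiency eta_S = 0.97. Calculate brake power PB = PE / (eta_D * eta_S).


Formula: PB = PE / (eta_D * eta_S)
Step 1 — combined efficiency = eta_D * eta_S = 0.68 * 0.97 = 0.6596
Step 2 — PB = 4229.8 / 0.6596 ≈ 6412.7 kW (5 s.f.)

6412.7 kW


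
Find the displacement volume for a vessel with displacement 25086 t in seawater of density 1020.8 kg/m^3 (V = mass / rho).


Formula: V = mass / rho
Step 1 — convert tonnes to kg: 25086 t * 1000 = 25086000 kg
Step 2 — V = 25086000 / 1020.8 ≈ 24575 m^3 (5 s.f.)

24575 m^3


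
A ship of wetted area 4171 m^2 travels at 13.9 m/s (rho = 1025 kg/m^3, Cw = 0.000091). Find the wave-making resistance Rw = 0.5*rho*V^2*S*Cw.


Formula: Rw = 0.5 * rho * V^2 * S * Cw
Step 1 — V^2 = 13.9^2 = 193.21
Step 2 — 0.5 * rho * V^2 = 0.5 * 1025 * 193.21 = 99020.125
Step 3 — Rw = 99020.125 * 4171 * 0.000091 ≈ 37584 N (5 s.f.)

37584 N


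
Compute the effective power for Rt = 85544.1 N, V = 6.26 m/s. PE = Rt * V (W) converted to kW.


Formula: PE = Rt * V / 1000 (kW)
Step 1 — PE (W) = 85544.1 * 6.26 = 535506.066 W
Step 2 — PE (kW) = 535506.066 / 1000 ≈ 535.51 kW (5 s.f.)

535.51 kW


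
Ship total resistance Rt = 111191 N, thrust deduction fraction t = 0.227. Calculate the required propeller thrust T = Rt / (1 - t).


Formula: T = Rt / (1 - t)
Step 1 — (1 - t) = 1 - 0.227 = 0.773
Step 2 — T = 111191 / 0.773 ≈ 143840 N (5 s.f.)

143840 N


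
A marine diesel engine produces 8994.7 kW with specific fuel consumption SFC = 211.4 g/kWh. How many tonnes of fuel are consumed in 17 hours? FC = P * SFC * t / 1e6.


Formula: FC (tonnes) = P * SFC * t / 1,000,000
Step 1 — P * SFC * t = 8994.7 * 211.4 * 17 = 32325152.86 g
Step 2 — FC (tonnes) = 32325152.86 / 1,000,000 ≈ 32.325 tonnes (5 s.f.)

32.325 tonnes


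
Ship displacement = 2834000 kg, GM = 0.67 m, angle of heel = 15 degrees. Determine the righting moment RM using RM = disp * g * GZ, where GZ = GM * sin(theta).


Formula: GZ = GM * sin(theta); RM = disp * g * GZ
Step 1 — GZ = 0.67 * sin(15°) = 0.67 * 0.258819 = 0.173409 m
Step 2 — RM = 2834000 * 9.81 * 0.173409 ≈ 4821000 N·m (5 s.f.)

4821000 N·m


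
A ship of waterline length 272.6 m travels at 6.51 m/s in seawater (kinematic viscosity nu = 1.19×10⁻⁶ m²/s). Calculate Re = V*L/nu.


Formula: Re = V * L / nu
Step 1 — V * L = 6.51 * 272.6 = 1774.626 m^2/s
Step 2 — Re = 1774.626 / 1.19e-6 = 1.49e+09

1.49e+09


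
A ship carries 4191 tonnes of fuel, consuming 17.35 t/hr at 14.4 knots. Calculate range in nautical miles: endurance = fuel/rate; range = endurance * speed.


Formula: endurance = fuel / rate; range = endurance * speed
Step 1 — endurance = 4191 / 17.35 = 241.5562 hours
Step 2 — range = 241.5562 * 14.4 ≈ 3478.4 nautical miles (5 s.f.)

3478.4 NM


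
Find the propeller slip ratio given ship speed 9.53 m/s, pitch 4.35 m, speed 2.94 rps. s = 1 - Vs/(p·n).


Formula: s = 1 - Vs / (p * n)
Step 1 — p * n = 4.35 * 2.94 = 12.789
Step 2 — Vs / (p*n) = 9.53 / 12.789 = 0.745172 (6 d.p.)
Step 3 — s = 1 - 0.745172 = 0.254828

0.254828


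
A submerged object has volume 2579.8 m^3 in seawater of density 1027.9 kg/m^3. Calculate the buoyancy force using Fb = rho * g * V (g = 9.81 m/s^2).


Formula: Fb = rho * g * V
Substituting: Fb = 1027.9 * 9.81 * 2579.8
Intermediate: 1027.9 * 9.81 = 10083.699
Result: Fb = 10083.699 * 2579.8 ≈ 26014000 N (5 s.f.)

26014000 N


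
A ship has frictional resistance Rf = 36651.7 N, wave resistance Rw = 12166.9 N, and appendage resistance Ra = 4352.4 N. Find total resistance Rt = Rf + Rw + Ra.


Formula: Rt = Rf + Rw + Ra
Substituting: Rt = 36651.7 + 12166.9 + 4352.4
Result: Rt = 53171.0 N

53171.0 N


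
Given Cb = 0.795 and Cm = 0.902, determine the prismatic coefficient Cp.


Formula: Cp = Cb / Cm
Substituting: Cp = 0.795 / 0.902
Result: Cp ≈ 0.88137 (5 s.f.)

0.88137


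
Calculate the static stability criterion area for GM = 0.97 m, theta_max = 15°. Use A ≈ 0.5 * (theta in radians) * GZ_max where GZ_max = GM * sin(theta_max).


Formula: GZ_max = GM * sin(theta); Area = 0.5 * theta_rad * GZ_max
Step 1 — GZ_max = 0.97 * sin(15°) = 0.97 * 0.258819 = 0.251054 m
Step 2 — theta_rad = 15 * pi/180 = 0.261799 rad
Step 3 — Area = 0.5 * 0.261799 * 0.251054 ≈ 0.032863 m·rad (5 s.f.)

0.032863 m·rad


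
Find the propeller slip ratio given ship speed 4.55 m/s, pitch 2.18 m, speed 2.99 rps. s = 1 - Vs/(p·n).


Formula: s = 1 - Vs / (p * n)
Step 1 — p * n = 2.18 * 2.99 = 6.5182
Step 2 — Vs / (p*n) = 4.55 / 6.5182 = 0.698045 (6 d.p.)
Step 3 — s = 1 - 0.698045 = 0.301955

0.301955


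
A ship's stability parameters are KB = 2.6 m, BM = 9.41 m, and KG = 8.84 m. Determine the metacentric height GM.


Formula: GM = KB + BM - KG
Step 1 — KM = KB + BM = 2.6 + 9.41 = 12.01 m
Step 2 — GM = KM - KG = 12.01 - 8.84 = 3.17 m

3.17 m


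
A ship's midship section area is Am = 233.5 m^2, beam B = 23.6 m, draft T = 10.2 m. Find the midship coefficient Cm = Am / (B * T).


Formula: Cm = Am / (B * T)
Step 1 — B * T = 23.6 * 10.2 = 240.72 m^2
Step 2 — Cm = 233.5 / 240.72 ≈ 0.97001 (5 s.f.)

0.97001


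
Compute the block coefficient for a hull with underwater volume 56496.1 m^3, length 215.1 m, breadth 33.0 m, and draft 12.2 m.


Formula: Cb = V / (L * B * T)
Step 1 — L * B * T = 215.1 * 33.0 * 12.2 = 86599.26 m^3
Step 2 — Cb = 56496.1 / 86599.26 ≈ 0.65239 (5 s.f.)

0.65239


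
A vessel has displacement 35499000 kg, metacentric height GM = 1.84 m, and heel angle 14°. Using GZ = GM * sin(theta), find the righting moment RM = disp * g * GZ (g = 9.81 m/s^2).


Formula: GZ = GM * sin(theta); RM = disp * g * GZ
Step 1 — GZ = 1.84 * sin(14°) = 1.84 * 0.241922 = 0.445136 m
Step 2 — RM = 35499000 * 9.81 * 0.445136 ≈ 155020000 N·m (5 s.f.)

155020000 N·m


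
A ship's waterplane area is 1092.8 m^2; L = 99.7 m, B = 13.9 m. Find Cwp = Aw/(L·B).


Formula: Cwp = Aw / (L * B)
Step 1 — L * B = 99.7 * 13.9 = 1385.83 m^2
Step 2 — Cwp = 1092.8 / 1385.83 ≈ 0.78855 (5 s.f.)

0.78855


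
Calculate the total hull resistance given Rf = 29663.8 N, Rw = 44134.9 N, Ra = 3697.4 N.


Formula: Rt = Rf + Rw + Ra
Substituting: Rt = 29663.8 + 44134.9 + 3697.4
Result: Rt = 77496.1 N

77496.1 N


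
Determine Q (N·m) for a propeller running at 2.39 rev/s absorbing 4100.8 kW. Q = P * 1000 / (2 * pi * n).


Formula: Q = P_W / (2 * pi * n)
Step 1 — P_W = 4100.8 kW * 1000 = 4100800.0 W
Step 2 — 2 * pi * n = 2 * pi * 2.39 = 15.016813
Step 3 — Q = 4100800.0 / 15.016813 ≈ 273080 N·m (5 s.f.)

273080 N·m


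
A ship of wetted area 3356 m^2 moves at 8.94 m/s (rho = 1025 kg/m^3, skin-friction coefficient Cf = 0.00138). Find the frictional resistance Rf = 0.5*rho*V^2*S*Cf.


Formula: Rf = 0.5 * rho * V^2 * S * Cf
Step 1 — V^2 = 8.94^2 = 79.9236
Step 2 — 0.5 * rho * V^2 = 0.5 * 1025 * 79.9236 = 40960.845
Step 3 — Rf = 40960.845 * 3356 * 0.00138 ≈ 189700 N (5 s.f.)

189700 N


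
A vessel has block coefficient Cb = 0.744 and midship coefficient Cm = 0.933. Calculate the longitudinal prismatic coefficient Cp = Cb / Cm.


Formula: Cp = Cb / Cm
Substituting: Cp = 0.744 / 0.933
Result: Cp ≈ 0.79743 (5 s.f.)

0.79743


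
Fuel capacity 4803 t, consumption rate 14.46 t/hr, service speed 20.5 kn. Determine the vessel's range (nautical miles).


Formula: endurance = fuel / rate; range = endurance * speed
Step 1 — endurance = 4803 / 14.46 = 332.1577 hours
Step 2 — range = 332.1577 * 20.5 ≈ 6809.2 nautical miles (5 s.f.)

6809.2 NM


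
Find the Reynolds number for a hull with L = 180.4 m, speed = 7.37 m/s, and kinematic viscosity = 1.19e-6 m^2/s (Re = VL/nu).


Formula: Re = V * L / nu
Step 1 — V * L = 7.37 * 180.4 = 1329.548 m^2/s
Step 2 — Re = 1329.548 / 1.19e-6 = 1.12e+09

1.12e+09


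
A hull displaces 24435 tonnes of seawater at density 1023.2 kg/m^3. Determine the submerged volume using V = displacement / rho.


Formula: V = mass / rho
Step 1 — convert tonnes to kg: 24435 t * 1000 = 24435000 kg
Step 2 — V = 24435000 / 1023.2 ≈ 23881 m^3 (5 s.f.)

23881 m^3


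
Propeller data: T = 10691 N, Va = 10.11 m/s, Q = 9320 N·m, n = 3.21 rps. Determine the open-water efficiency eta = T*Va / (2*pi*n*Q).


Formula: eta = T * Va / (2 * pi * n * Q)
Step 1 — numerator = T * Va = 10691 * 10.11 = 108086.01
Step 2 — 2 * pi * n = 2 * pi * 3.21 = 20.169025
Step 3 — denominator = 20.169025 * 9320 = 187975.31
Step 4 — eta = 108086.01 / 187975.31 ≈ 0.57500 (5 s.f.)

0.57500


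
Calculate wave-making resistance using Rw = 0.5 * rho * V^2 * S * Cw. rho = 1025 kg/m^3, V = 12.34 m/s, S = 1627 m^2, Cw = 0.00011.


Formula: Rw = 0.5 * rho * V^2 * S * Cw
Step 1 — V^2 = 12.34^2 = 152.2756
Step 2 — 0.5 * rho * V^2 = 0.5 * 1025 * 152.2756 = 78041.245
Step 3 — Rw = 78041.245 * 1627 * 0.00011 ≈ 13967 N (5 s.f.)

13967 N


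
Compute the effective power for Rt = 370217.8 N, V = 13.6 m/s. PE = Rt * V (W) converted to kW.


Formula: PE = Rt * V / 1000 (kW)
Step 1 — PE (W) = 370217.8 * 13.6 = 5034962.08 W
Step 2 — PE (kW) = 5034962.08 / 1000 ≈ 5035.0 kW (5 s.f.)

5035.0 kW


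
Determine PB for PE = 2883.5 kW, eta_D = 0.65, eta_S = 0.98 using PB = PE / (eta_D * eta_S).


Formula: PB = PE / (eta_D * eta_S)
Step 1 — combined efficiency = eta_D * eta_S = 0.65 * 0.98 = 0.637
Step 2 — PB = 2883.5 / 0.637 ≈ 4526.7 kW (5 s.f.)

4526.7 kW


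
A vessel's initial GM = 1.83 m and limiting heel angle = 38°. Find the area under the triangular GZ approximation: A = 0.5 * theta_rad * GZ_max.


Formula: GZ_max = GM * sin(theta); Area = 0.5 * theta_rad * GZ_max
Step 1 — GZ_max = 1.83 * sin(38°) = 1.83 * 0.615661 = 1.12666 m
Step 2 — theta_rad = 38 * pi/180 = 0.663225 rad
Step 3 — Area = 0.5 * 0.663225 * 1.12666 ≈ 0.37361 m·rad (5 s.f.)

0.37361 m·rad


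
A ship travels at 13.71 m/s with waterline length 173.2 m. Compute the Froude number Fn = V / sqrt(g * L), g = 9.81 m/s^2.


Formula: Fn = V / sqrt(g * L)
Step 1 — g * L = 9.81 * 173.2 = 1699.092
Step 2 — sqrt(g * L) = sqrt(1699.092) = 41.220044
Step 3 — Fn = 13.71 / 41.220044 ≈ 0.33261 (5 s.f.)

0.33261


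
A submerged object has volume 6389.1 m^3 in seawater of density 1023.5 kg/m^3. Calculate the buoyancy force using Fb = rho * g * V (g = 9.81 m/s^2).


Formula: Fb = rho * g * V
Substituting: Fb = 1023.5 * 9.81 * 6389.1
Intermediate: 1023.5 * 9.81 = 10040.535
Result: Fb = 10040.535 * 6389.1 ≈ 64150000 N (5 s.f.)

64150000 N


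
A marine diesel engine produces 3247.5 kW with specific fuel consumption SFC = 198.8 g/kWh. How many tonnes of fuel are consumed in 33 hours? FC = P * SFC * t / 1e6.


Formula: FC (tonnes) = P * SFC * t / 1,000,000
Step 1 — P * SFC * t = 3247.5 * 198.8 * 33 = 21304899.0 g
Step 2 — FC (tonnes) = 21304899.0 / 1,000,000 ≈ 21.305 tonnes (5 s.f.)

21.305 tonnes


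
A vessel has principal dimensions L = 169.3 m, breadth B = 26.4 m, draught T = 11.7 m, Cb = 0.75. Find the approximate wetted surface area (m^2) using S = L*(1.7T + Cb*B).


Formula: S = 1.7*L*T + V/T with V = Cb*L*B*T, i.e. S = L * (1.7*T + Cb*B)
Step 1 — 1.7*T = 1.7 * 11.7 = 19.89 m
Step 2 — Cb*B = 0.75 * 26.4 = 19.8 m
Step 3 — 1.7*T + Cb*B = 19.89 + 19.8 = 39.69 m
Step 4 — S = 169.3 * 39.69 ≈ 6719.5 m^2 (5 s.f.)

6719.5 m^2


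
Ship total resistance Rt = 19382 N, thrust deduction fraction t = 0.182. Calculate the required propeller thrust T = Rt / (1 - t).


Formula: T = Rt / (1 - t)
Step 1 — (1 - t) = 1 - 0.182 = 0.818
Step 2 — T = 19382 / 0.818 ≈ 23694 N (5 s.f.)

23694 N


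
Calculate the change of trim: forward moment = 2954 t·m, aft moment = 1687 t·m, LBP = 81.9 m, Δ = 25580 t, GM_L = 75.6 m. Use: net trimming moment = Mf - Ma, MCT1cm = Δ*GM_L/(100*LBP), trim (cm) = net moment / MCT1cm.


Formula: net trimming moment = Mf - Ma; MCT1cm = Δ*GM_L/(100*LBP); trim = net moment / MCT1cm
Step 1 — net trimming moment = 2954 - 1687 = 1267 t·m
Step 2 — MCT1cm = 25580 * 75.6 / (100 * 81.9) = 236.1231 t·m/cm
Step 3 — trim = 1267 / 236.1231 ≈ 5.3658 cm (5 s.f.)

5.3658 cm


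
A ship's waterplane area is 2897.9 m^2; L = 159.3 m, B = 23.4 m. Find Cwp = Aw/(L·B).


Formula: Cwp = Aw / (L * B)
Step 1 — L * B = 159.3 * 23.4 = 3727.62 m^2
Step 2 — Cwp = 2897.9 / 3727.62 ≈ 0.77741 (5 s.f.)

0.77741


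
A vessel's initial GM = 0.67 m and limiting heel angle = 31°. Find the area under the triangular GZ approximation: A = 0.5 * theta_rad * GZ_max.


Formula: GZ_max = GM * sin(theta); Area = 0.5 * theta_rad * GZ_max
Step 1 — GZ_max = 0.67 * sin(31°) = 0.67 * 0.515038 = 0.345075 m
Step 2 — theta_rad = 31 * pi/180 = 0.541052 rad
Step 3 — Area = 0.5 * 0.541052 * 0.345075 ≈ 0.093352 m·rad (5 s.f.)

0.093352 m·rad


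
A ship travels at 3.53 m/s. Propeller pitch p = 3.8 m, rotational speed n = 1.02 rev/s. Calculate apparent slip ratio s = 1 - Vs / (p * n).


Formula: s = 1 - Vs / (p * n)
Step 1 — p * n = 3.8 * 1.02 = 3.876
Step 2 — Vs / (p*n) = 3.53 / 3.876 = 0.910733 (6 d.p.)
Step 3 — s = 1 - 0.910733 = 0.089267

0.089267


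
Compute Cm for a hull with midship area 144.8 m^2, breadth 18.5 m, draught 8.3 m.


Formula: Cm = Am / (B * T)
Step 1 — B * T = 18.5 * 8.3 = 153.55 m^2
Step 2 — Cm = 144.8 / 153.55 ≈ 0.94302 (5 s.f.)

0.94302


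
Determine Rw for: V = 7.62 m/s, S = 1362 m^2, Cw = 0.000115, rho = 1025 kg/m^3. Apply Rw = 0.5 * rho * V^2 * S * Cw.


Formula: Rw = 0.5 * rho * V^2 * S * Cw
Step 1 — V^2 = 7.62^2 = 58.0644
Step 2 — 0.5 * rho * V^2 = 0.5 * 1025 * 58.0644 = 29758.005
Step 3 — Rw = 29758.005 * 1362 * 0.000115 ≈ 4661.0 N (5 s.f.)

4661.0 N


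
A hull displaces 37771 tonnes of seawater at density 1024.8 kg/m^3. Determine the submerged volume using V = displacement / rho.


Formula: V = mass / rho
Step 1 — convert tonnes to kg: 37771 t * 1000 = 37771000 kg
Step 2 — V = 37771000 / 1024.8 ≈ 36857 m^3 (5 s.f.)

36857 m^3


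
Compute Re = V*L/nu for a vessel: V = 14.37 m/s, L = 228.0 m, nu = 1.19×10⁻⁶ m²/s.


Formula: Re = V * L / nu
Step 1 — V * L = 14.37 * 228.0 = 3276.36 m^2/s
Step 2 — Re = 3276.36 / 1.19e-6 = 2.75e+09

2.75e+09


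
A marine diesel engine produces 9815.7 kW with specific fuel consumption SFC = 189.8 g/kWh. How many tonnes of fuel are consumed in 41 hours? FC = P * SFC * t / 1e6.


Formula: FC (tonnes) = P * SFC * t / 1,000,000
Step 1 — P * SFC * t = 9815.7 * 189.8 * 41 = 76383814.26 g
Step 2 — FC (tonnes) = 76383814.26 / 1,000,000 ≈ 76.384 tonnes (5 s.f.)

76.384 tonnes


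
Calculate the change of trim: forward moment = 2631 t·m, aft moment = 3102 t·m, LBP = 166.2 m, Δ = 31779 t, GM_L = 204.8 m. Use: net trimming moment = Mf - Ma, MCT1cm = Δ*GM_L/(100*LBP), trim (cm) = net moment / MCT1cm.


Formula: net trimming moment = Mf - Ma; MCT1cm = Δ*GM_L/(100*LBP); trim = net moment / MCT1cm
Step 1 — net trimming moment = 2631 - 3102 = -471 t·m
Step 2 — MCT1cm = 31779 * 204.8 / (100 * 166.2) = 391.5968 t·m/cm
Step 3 — trim = -471 / 391.5968 ≈ -1.2028 cm (5 s.f.)

-1.2028 cm


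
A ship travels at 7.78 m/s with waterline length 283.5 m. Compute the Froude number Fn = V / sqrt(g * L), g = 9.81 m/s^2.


Formula: Fn = V / sqrt(g * L)
Step 1 — g * L = 9.81 * 283.5 = 2781.135
Step 2 — sqrt(g * L) = sqrt(2781.135) = 52.736467
Step 3 — Fn = 7.78 / 52.736467 ≈ 0.14753 (5 s.f.)

0.14753


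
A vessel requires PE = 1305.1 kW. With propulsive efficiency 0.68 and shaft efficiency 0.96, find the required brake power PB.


Formula: PB = PE / (eta_D * eta_S)
Step 1 — combined efficiency = eta_D * eta_S = 0.68 * 0.96 = 0.6528
Step 2 — PB = 1305.1 / 0.6528 ≈ 1999.2 kW (5 s.f.)

1999.2 kW


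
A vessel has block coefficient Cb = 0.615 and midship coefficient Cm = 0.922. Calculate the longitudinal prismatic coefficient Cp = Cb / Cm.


Formula: Cp = Cb / Cm
Substituting: Cp = 0.615 / 0.922
Result: Cp ≈ 0.66703 (5 s.f.)

0.66703


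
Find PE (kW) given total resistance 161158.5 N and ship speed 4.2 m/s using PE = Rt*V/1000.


Formula: PE = Rt * V / 1000 (kW)
Step 1 — PE (W) = 161158.5 * 4.2 = 676865.7 W
Step 2 — PE (kW) = 676865.7 / 1000 ≈ 676.87 kW (5 s.f.)

676.87 kW


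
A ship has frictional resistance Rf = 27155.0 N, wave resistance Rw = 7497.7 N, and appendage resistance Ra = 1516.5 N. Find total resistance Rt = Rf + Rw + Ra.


Formula: Rt = Rf + Rw + Ra
Substituting: Rt = 27155.0 + 7497.7 + 1516.5
Result: Rt = 36169.2 N

36169.2 N


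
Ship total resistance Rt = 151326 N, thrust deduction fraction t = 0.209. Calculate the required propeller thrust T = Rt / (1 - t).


Formula: T = Rt / (1 - t)
Step 1 — (1 - t) = 1 - 0.209 = 0.791
Step 2 — T = 151326 / 0.791 ≈ 191310 N (5 s.f.)

191310 N


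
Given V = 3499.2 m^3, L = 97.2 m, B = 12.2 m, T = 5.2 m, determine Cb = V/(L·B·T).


Formula: Cb = V / (L * B * T)
Step 1 — L * B * T = 97.2 * 12.2 * 5.2 = 6166.368 m^3
Step 2 — Cb = 3499.2 / 6166.368 ≈ 0.56747 (5 s.f.)

0.56747


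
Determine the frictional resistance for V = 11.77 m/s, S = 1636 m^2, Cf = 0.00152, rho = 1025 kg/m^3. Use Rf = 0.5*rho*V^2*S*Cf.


Formula: Rf = 0.5 * rho * V^2 * S * Cf
Step 1 — V^2 = 11.77^2 = 138.5329
Step 2 — 0.5 * rho * V^2 = 0.5 * 1025 * 138.5329 = 70998.11125
Step 3 — Rf = 70998.11125 * 1636 * 0.00152 ≈ 176550 N (5 s.f.)

176550 N


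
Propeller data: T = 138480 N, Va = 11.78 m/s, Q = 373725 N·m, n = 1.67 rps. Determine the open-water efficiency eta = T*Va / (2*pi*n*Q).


Formula: eta = T * Va / (2 * pi * n * Q)
Step 1 — numerator = T * Va = 138480 * 11.78 = 1631294.4
Step 2 — 2 * pi * n = 2 * pi * 1.67 = 10.492919
Step 3 — denominator = 10.492919 * 373725 = 3921466.15
Step 4 — eta = 1631294.4 / 3921466.15 ≈ 0.41599 (5 s.f.)

0.41599


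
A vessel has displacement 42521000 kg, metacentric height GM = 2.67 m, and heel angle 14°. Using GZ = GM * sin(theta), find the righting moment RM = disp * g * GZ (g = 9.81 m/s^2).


Formula: GZ = GM * sin(theta); RM = disp * g * GZ
Step 1 — GZ = 2.67 * sin(14°) = 2.67 * 0.241922 = 0.645932 m
Step 2 — RM = 42521000 * 9.81 * 0.645932 ≈ 269440000 N·m (5 s.f.)

269440000 N·m


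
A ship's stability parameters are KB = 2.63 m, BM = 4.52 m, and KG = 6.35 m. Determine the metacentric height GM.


Formula: GM = KB + BM - KG
Step 1 — KM = KB + BM = 2.63 + 4.52 = 7.15 m
Step 2 — GM = KM - KG = 7.15 - 6.35 = 0.8 m

0.8 m


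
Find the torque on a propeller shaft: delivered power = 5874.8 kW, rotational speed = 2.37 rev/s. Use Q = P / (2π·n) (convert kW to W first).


Formula: Q = P_W / (2 * pi * n)
Step 1 — P_W = 5874.8 kW * 1000 = 5874800.0 W
Step 2 — 2 * pi * n = 2 * pi * 2.37 = 14.891149
Step 3 — Q = 5874800.0 / 14.891149 ≈ 394520 N·m (5 s.f.)

394520 N·m


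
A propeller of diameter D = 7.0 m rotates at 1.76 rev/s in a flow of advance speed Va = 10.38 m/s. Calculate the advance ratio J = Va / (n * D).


Formula: J = Va / (n * D)
Step 1 — n * D = 1.76 * 7.0 = 12.32
Step 2 — J = 10.38 / 12.32 ≈ 0.84253 (5 s.f.)

0.84253


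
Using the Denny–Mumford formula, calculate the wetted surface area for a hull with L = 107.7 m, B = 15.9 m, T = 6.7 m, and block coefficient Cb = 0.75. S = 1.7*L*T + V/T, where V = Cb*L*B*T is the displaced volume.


Formula: S = 1.7*L*T + V/T with V = Cb*L*B*T, i.e. S = L * (1.7*T + Cb*B)
Step 1 — 1.7*T = 1.7 * 6.7 = 11.39 m
Step 2 — Cb*B = 0.75 * 15.9 = 11.925 m
Step 3 — 1.7*T + Cb*B = 11.39 + 11.925 = 23.315 m
Step 4 — S = 107.7 * 23.315 ≈ 2511.0 m^2 (5 s.f.)

2511.0 m^2


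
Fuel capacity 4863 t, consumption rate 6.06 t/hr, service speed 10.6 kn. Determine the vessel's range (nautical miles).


Formula: endurance = fuel / rate; range = endurance * speed
Step 1 — endurance = 4863 / 6.06 = 802.4752 hours
Step 2 — range = 802.4752 * 10.6 ≈ 8506.2 nautical miles (5 s.f.)

8506.2 NM


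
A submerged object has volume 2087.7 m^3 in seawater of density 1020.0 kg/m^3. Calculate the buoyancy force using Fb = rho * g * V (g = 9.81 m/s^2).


Formula: Fb = rho * g * V
Substituting: Fb = 1020.0 * 9.81 * 2087.7
Intermediate: 1020.0 * 9.81 = 10006.2
Result: Fb = 10006.2 * 2087.7 ≈ 20890000 N (5 s.f.)

20890000 N


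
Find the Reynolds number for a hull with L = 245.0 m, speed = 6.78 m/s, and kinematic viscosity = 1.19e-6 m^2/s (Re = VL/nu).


Formula: Re = V * L / nu
Step 1 — V * L = 6.78 * 245.0 = 1661.1 m^2/s
Step 2 — Re = 1661.1 / 1.19e-6 = 1.40e+09

1.40e+09


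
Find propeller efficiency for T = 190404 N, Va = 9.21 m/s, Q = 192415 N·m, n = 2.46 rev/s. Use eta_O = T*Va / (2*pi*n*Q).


Formula: eta = T * Va / (2 * pi * n * Q)
Step 1 — numerator = T * Va = 190404 * 9.21 = 1753620.84
Step 2 — 2 * pi * n = 2 * pi * 2.46 = 15.456636
Step 3 — denominator = 15.456636 * 192415 = 2974088.62
Step 4 — eta = 1753620.84 / 2974088.62 ≈ 0.58963 (5 s.f.)

0.58963


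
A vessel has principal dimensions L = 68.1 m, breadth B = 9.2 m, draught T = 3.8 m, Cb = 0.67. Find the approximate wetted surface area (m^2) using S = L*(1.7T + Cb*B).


Formula: S = 1.7*L*T + V/T with V = Cb*L*B*T, i.e. S = L * (1.7*T + Cb*B)
Step 1 — 1.7*T = 1.7 * 3.8 = 6.46 m
Step 2 — Cb*B = 0.67 * 9.2 = 6.164 m
Step 3 — 1.7*T + Cb*B = 6.46 + 6.164 = 12.624 m
Step 4 — S = 68.1 * 12.624 ≈ 859.69 m^2 (5 s.f.)

859.69 m^2


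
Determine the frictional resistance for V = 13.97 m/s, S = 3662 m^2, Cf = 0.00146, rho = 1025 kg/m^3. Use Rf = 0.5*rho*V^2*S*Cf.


Formula: Rf = 0.5 * rho * V^2 * S * Cf
Step 1 — V^2 = 13.97^2 = 195.1609
Step 2 — 0.5 * rho * V^2 = 0.5 * 1025 * 195.1609 = 100019.96125
Step 3 — Rf = 100019.96125 * 3662 * 0.00146 ≈ 534760 N (5 s.f.)

534760 N


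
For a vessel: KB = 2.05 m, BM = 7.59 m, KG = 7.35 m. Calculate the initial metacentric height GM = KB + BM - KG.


Formula: GM = KB + BM - KG
Step 1 — KM = KB + BM = 2.05 + 7.59 = 9.64 m
Step 2 — GM = KM - KG = 9.64 - 7.35 = 2.29 m

2.29 m


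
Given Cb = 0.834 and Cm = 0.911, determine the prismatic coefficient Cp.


Formula: Cp = Cb / Cm
Substituting: Cp = 0.834 / 0.911
Result: Cp ≈ 0.91548 (5 s.f.)

0.91548


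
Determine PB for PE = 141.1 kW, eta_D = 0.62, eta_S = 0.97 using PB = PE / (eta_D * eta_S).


Formula: PB = PE / (eta_D * eta_S)
Step 1 — combined efficiency = eta_D * eta_S = 0.62 * 0.97 = 0.6014
Step 2 — PB = 141.1 / 0.6014 ≈ 234.62 kW (5 s.f.)

234.62 kW


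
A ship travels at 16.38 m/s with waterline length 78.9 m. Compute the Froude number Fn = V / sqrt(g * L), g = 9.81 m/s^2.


Formula: Fn = V / sqrt(g * L)
Step 1 — g * L = 9.81 * 78.9 = 774.009
Step 2 — sqrt(g * L) = sqrt(774.009) = 27.821017
Step 3 — Fn = 16.38 / 27.821017 ≈ 0.58876 (5 s.f.)

0.58876


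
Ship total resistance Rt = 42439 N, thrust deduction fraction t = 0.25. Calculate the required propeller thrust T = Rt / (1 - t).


Formula: T = Rt / (1 - t)
Step 1 — (1 - t) = 1 - 0.25 = 0.75
Step 2 — T = 42439 / 0.75 ≈ 56585 N (5 s.f.)

56585 N


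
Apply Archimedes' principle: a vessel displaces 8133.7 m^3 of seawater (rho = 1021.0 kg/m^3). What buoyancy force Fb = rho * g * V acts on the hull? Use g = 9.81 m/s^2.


Formula: Fb = rho * g * V
Substituting: Fb = 1021.0 * 9.81 * 8133.7
Intermediate: 1021.0 * 9.81 = 10016.01
Result: Fb = 10016.01 * 8133.7 ≈ 81467000 N (5 s.f.)

81467000 N


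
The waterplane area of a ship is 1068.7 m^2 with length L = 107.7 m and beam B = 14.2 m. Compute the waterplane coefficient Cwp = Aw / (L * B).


Formula: Cwp = Aw / (L * B)
Step 1 — L * B = 107.7 * 14.2 = 1529.34 m^2
Step 2 — Cwp = 1068.7 / 1529.34 ≈ 0.69880 (5 s.f.)

0.69880


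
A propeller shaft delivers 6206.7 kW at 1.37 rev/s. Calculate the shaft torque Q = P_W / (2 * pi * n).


Formula: Q = P_W / (2 * pi * n)
Step 1 — P_W = 6206.7 kW * 1000 = 6206700.0 W
Step 2 — 2 * pi * n = 2 * pi * 1.37 = 8.607964
Step 3 — Q = 6206700.0 / 8.607964 ≈ 721040 N·m (5 s.f.)

721040 N·m


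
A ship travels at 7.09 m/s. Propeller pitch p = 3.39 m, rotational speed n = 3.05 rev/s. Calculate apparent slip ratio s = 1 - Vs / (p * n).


Formula: s = 1 - Vs / (p * n)
Step 1 — p * n = 3.39 * 3.05 = 10.3395
Step 2 — Vs / (p*n) = 7.09 / 10.3395 = 0.68572 (6 d.p.)
Step 3 — s = 1 - 0.68572 = 0.31428

0.31428


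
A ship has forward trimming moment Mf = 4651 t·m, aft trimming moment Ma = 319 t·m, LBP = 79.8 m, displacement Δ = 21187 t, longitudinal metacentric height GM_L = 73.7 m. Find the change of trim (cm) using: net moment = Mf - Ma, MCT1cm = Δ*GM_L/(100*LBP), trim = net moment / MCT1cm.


Formula: net trimming moment = Mf - Ma; MCT1cm = Δ*GM_L/(100*LBP); trim = net moment / MCT1cm
Step 1 — net trimming moment = 4651 - 319 = 4332 t·m
Step 2 — MCT1cm = 21187 * 73.7 / (100 * 79.8) = 195.6744 t·m/cm
Step 3 — trim = 4332 / 195.6744 ≈ 22.139 cm (5 s.f.)

22.139 cm


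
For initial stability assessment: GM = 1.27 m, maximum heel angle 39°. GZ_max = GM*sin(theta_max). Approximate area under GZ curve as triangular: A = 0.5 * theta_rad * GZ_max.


Formula: GZ_max = GM * sin(theta); Area = 0.5 * theta_rad * GZ_max
Step 1 — GZ_max = 1.27 * sin(39°) = 1.27 * 0.62932 = 0.799236 m
Step 2 — theta_rad = 39 * pi/180 = 0.680678 rad
Step 3 — Area = 0.5 * 0.680678 * 0.799236 ≈ 0.27201 m·rad (5 s.f.)

0.27201 m·rad


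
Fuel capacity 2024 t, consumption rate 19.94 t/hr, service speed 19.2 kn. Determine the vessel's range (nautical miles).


Formula: endurance = fuel / rate; range = endurance * speed
Step 1 — endurance = 2024 / 19.94 = 101.5045 hours
Step 2 — range = 101.5045 * 19.2 ≈ 1948.9 nautical miles (5 s.f.)

1948.9 NM
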